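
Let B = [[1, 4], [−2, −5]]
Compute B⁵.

[[241, 484], [−242, −485]]

tr B = −4 and det B = 3, so the characteristic polynomial is λ² − (−4)λ + (3) with roots −1 and −3.
Eigenvectors give P = [[2, −1], [−1, 1]] with P⁻¹ = [[1, 1], [1, 2]], and B = P·diag(−1, −3)·P⁻¹.
Then B⁵ = P·diag(−1, −243)·P⁻¹ = [[−2, 243], [1, −243]] · [[1, 1], [1, 2]] = [[241, 484], [−242, −485]].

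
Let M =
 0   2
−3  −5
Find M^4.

[[−114, −130], [195, 211]]

tr M = −5 and det M = 6, so the characteristic polynomial is λ² − (−5)λ + (6) with roots −2 and −3.
Eigenvectors give P = [[1, 2], [−1, −3]] with P⁻¹ = [[3, 2], [−1, −1]], and M = P·diag(−2, −3)·P⁻¹.
Then M^4 = P·diag(16, 81)·P⁻¹ = [[16, 162], [−16, −243]] · [[3, 2], [−1, −1]] = [[−114, −130], [195, 211]].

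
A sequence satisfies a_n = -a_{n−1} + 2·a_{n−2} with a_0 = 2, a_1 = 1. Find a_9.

-169

With companion matrix C = [[-1, 2], [1, 0]], [a_n, a_{n−1}]ᵀ = C·[a_{n−1}, a_{n−2}]ᵀ, so [a_9, a_8]ᵀ = C⁸·[a_1, a_0]ᵀ.
C⁸ = [[171, -170], [-85, 86]], giving [a_9, a_8]ᵀ = [[-169], [87]].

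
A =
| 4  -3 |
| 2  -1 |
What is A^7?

[[382, -381], [254, -253]]

tr A = 3 and det A = 2, so the characteristic polynomial is λ² − (3)λ + (2) with roots 2 and 1.
Eigenvectors give P = [[-3, -1], [-2, -1]] with P⁻¹ = [[-1, 1], [2, -3]], and A = P·diag(2, 1)·P⁻¹.
Then A^7 = P·diag(128, 1)·P⁻¹ = [[-384, -1], [-256, -1]] · [[-1, 1], [2, -3]] = [[382, -381], [254, -253]].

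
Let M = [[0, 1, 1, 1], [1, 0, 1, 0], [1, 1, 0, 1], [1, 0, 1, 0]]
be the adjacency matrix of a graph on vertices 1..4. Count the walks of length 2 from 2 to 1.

1

The number of length-2 walks from vertex 2 to vertex 1 is entry (2,1) of M², where M is the adjacency matrix.
M² = [[3, 1, 2, 1], [1, 2, 1, 2], [2, 1, 3, 1], [1, 2, 1, 2]]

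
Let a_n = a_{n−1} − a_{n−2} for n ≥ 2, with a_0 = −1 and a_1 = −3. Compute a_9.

With companion matrix B = [[1, −1], [1, 0]], [a_n, a_{n−1}]ᵀ = B·[a_{n−1}, a_{n−2}]ᵀ, so [a_9, a_8]ᵀ = B^8·[a_1, a_0]ᵀ.
B^8 = [[0, −1], [1, −1]], giving [a_9, a_8]ᵀ = [[1], [−2]].

1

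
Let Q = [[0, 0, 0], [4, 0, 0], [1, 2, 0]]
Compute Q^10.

[[0, 0, 0], [0, 0, 0], [0, 0, 0]]

Q is strictly triangular, hence nilpotent: Q^3 = 0, so Q^10 = 0.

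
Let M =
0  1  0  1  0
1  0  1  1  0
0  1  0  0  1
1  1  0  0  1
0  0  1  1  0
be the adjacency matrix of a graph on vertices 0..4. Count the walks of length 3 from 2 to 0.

2

The number of length-3 walks from vertex 2 to vertex 0 is entry (2,0) of M³, where M is the adjacency matrix.
M² = [[2, 1, 1, 1, 1], [1, 3, 0, 1, 2], [1, 0, 2, 2, 0], [1, 1, 2, 3, 0], [1, 2, 0, 0, 2]]
M³ = [[2, 4, 2, 4, 2], [4, 2, 5, 6, 1], [2, 5, 0, 1, 4], [4, 6, 1, 2, 5], [2, 1, 4, 5, 0]]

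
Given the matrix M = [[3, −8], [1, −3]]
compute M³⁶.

[[1, 0], [0, 1]]

M² = I (check: tr M = 0 and det M = −1), so M³⁶ = I since 36 is even.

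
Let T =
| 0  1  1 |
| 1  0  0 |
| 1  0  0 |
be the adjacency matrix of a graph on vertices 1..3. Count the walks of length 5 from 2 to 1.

The number of length-5 walks from vertex 2 to vertex 1 is entry (2,1) of T⁵, where T is the adjacency matrix.
T² = [[2, 0, 0], [0, 1, 1], [0, 1, 1]]
T³ = [[0, 2, 2], [2, 0, 0], [2, 0, 0]]
T⁴ = [[4, 0, 0], [0, 2, 2], [0, 2, 2]]
T⁵ = [[0, 4, 4], [4, 0, 0], [4, 0, 0]]

4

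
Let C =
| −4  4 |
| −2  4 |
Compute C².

[[8, 0], [0, 8]]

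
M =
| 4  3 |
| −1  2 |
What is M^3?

[[34, 75], [−25, −16]]

M^2 = [[13, 18], [−6, 1]]
M^3 = [[34, 75], [−25, −16]]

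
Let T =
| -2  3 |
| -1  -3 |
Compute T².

[[1, -15], [5, 6]]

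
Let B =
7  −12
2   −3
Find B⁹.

tr B = 4 and det B = 3, so the characteristic polynomial is λ² − (4)λ + (3) with roots 3 and 1.
Eigenvectors give P = [[3, −2], [1, −1]] with P⁻¹ = [[1, −2], [1, −3]], and B = P·diag(3, 1)·P⁻¹.
Then B⁹ = P·diag(19683, 1)·P⁻¹ = [[59049, −2], [19683, −1]] · [[1, −2], [1, −3]] = [[59047, −118092], [19682, −39363]].

[[59047, −118092], [19682, −39363]]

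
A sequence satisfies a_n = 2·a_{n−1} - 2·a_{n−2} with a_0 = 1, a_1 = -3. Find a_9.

With companion matrix T = [[2, -2], [1, 0]], [a_n, a_{n−1}]ᵀ = T·[a_{n−1}, a_{n−2}]ᵀ, so [a_9, a_8]ᵀ = T^8·[a_1, a_0]ᵀ.
T^8 = [[16, 0], [0, 16]], giving [a_9, a_8]ᵀ = [[-48], [16]].

-48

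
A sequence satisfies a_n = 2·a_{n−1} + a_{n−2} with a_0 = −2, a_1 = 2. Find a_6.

82

With companion matrix Q = [[2, 1], [1, 0]], [a_n, a_{n−1}]ᵀ = Q·[a_{n−1}, a_{n−2}]ᵀ, so [a_6, a_5]ᵀ = Q⁵·[a_1, a_0]ᵀ.
Q⁵ = [[70, 29], [29, 12]], giving [a_6, a_5]ᵀ = [[82], [34]].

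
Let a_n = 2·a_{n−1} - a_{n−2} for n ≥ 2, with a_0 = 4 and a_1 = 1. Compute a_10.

With companion matrix A = [[2, -1], [1, 0]], [a_n, a_{n−1}]ᵀ = A·[a_{n−1}, a_{n−2}]ᵀ, so [a_10, a_9]ᵀ = A⁹·[a_1, a_0]ᵀ.
A⁹ = [[10, -9], [9, -8]], giving [a_10, a_9]ᵀ = [[-26], [-23]].

-26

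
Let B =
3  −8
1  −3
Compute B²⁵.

B² = I (check: tr B = 0 and det B = −1), so B²⁵ = B since 25 is odd.

[[3, −8], [1, −3]]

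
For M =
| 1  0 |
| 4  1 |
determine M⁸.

[[1, 0], [32, 1]]

M = I + N where N = [[0, 0], [4, 0]] is strictly lower-triangular, so N² = 0.
(I + N)⁸ = I + 8·N = [[1, 0], [32, 1]].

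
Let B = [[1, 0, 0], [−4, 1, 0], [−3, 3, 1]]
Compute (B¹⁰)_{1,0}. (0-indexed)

−40

B = I + N where N = [[0, 0, 0], [−4, 0, 0], [−3, 3, 0]] is strictly lower-triangular, so N³ = 0.
(I + N)¹⁰ = I + 10·N + 45·N² = [[1, 0, 0], [−40, 1, 0], [−570, 30, 1]].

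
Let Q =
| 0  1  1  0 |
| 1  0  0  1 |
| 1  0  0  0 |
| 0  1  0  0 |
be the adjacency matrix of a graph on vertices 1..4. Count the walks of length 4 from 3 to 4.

The number of length-4 walks from vertex 3 to vertex 4 is entry (3,4) of Q^4, where Q is the adjacency matrix.
Q^2 = [[2, 0, 0, 1], [0, 2, 1, 0], [0, 1, 1, 0], [1, 0, 0, 1]]
Q^3 = [[0, 3, 2, 0], [3, 0, 0, 2], [2, 0, 0, 1], [0, 2, 1, 0]]
Q^4 = [[5, 0, 0, 3], [0, 5, 3, 0], [0, 3, 2, 0], [3, 0, 0, 2]]

0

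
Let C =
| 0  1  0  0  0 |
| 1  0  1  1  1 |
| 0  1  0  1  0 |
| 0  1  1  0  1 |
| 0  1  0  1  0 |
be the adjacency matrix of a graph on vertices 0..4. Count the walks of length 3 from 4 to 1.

The number of length-3 walks from vertex 4 to vertex 1 is entry (4,1) of C^3, where C is the adjacency matrix.
C^2 = [[1, 0, 1, 1, 1], [0, 4, 1, 2, 1], [1, 1, 2, 1, 2], [1, 2, 1, 3, 1], [1, 1, 2, 1, 2]]
C^3 = [[0, 4, 1, 2, 1], [4, 4, 6, 6, 6], [1, 6, 2, 5, 2], [2, 6, 5, 4, 5], [1, 6, 2, 5, 2]]

6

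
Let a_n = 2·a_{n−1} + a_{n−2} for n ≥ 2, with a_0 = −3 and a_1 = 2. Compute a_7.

With companion matrix T = [[2, 1], [1, 0]], [a_n, a_{n−1}]ᵀ = T·[a_{n−1}, a_{n−2}]ᵀ, so [a_7, a_6]ᵀ = T⁶·[a_1, a_0]ᵀ.
T⁶ = [[169, 70], [70, 29]], giving [a_7, a_6]ᵀ = [[128], [53]].

128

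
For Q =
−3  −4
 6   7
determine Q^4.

tr Q = 4 and det Q = 3, so the characteristic polynomial is λ² − (4)λ + (3) with roots 3 and 1.
Eigenvectors give P = [[−2, −1], [3, 1]] with P⁻¹ = [[1, 1], [−3, −2]], and Q = P·diag(3, 1)·P⁻¹.
Then Q^4 = P·diag(81, 1)·P⁻¹ = [[−162, −1], [243, 1]] · [[1, 1], [−3, −2]] = [[−159, −160], [240, 241]].

[[−159, −160], [240, 241]]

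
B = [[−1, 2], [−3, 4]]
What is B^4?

tr B = 3 and det B = 2, so the characteristic polynomial is λ² − (3)λ + (2) with roots 1 and 2.
Eigenvectors give P = [[−1, 2], [−1, 3]] with P⁻¹ = [[−3, 2], [−1, 1]], and B = P·diag(1, 2)·P⁻¹.
Then B^4 = P·diag(1, 16)·P⁻¹ = [[−1, 32], [−1, 48]] · [[−3, 2], [−1, 1]] = [[−29, 30], [−45, 46]].

[[−29, 30], [−45, 46]]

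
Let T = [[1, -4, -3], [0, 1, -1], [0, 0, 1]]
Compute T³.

T = I + N where N = [[0, -4, -3], [0, 0, -1], [0, 0, 0]] is strictly upper-triangular, so N³ = 0.
(I + N)³ = I + 3·N + 3·N² = [[1, -12, 3], [0, 1, -3], [0, 0, 1]].

[[1, -12, 3], [0, 1, -3], [0, 0, 1]]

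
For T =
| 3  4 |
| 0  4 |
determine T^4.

[[81, 700], [0, 256]]

T^2 = [[9, 28], [0, 16]]
T^3 = [[27, 148], [0, 64]]
T^4 = [[81, 700], [0, 256]]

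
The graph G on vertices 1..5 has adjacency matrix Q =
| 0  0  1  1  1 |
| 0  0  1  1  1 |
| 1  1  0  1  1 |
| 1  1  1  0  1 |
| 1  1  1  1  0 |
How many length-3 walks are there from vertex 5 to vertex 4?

11

The number of length-3 walks from vertex 5 to vertex 4 is entry (5,4) of Q³, where Q is the adjacency matrix.
Q² = [[3, 3, 2, 2, 2], [3, 3, 2, 2, 2], [2, 2, 4, 3, 3], [2, 2, 3, 4, 3], [2, 2, 3, 3, 4]]
Q³ = [[6, 6, 10, 10, 10], [6, 6, 10, 10, 10], [10, 10, 10, 11, 11], [10, 10, 11, 10, 11], [10, 10, 11, 11, 10]]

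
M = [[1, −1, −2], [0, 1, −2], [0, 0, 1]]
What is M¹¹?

M = I + N where N = [[0, −1, −2], [0, 0, −2], [0, 0, 0]] is strictly upper-triangular, so N³ = 0.
(I + N)¹¹ = I + 11·N + 55·N² = [[1, −11, 88], [0, 1, −22], [0, 0, 1]].

[[1, −11, 88], [0, 1, −22], [0, 0, 1]]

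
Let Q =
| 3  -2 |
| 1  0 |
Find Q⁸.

[[511, -510], [255, -254]]

tr Q = 3 and det Q = 2, so the characteristic polynomial is λ² − (3)λ + (2) with roots 1 and 2.
Eigenvectors give P = [[1, 2], [1, 1]] with P⁻¹ = [[-1, 2], [1, -1]], and Q = P·diag(1, 2)·P⁻¹.
Then Q⁸ = P·diag(1, 256)·P⁻¹ = [[1, 512], [1, 256]] · [[-1, 2], [1, -1]] = [[511, -510], [255, -254]].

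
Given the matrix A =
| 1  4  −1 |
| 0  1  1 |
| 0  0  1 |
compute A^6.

A = I + N where N = [[0, 4, −1], [0, 0, 1], [0, 0, 0]] is strictly upper-triangular, so N^3 = 0.
(I + N)^6 = I + 6·N + 15·N^2 = [[1, 24, 54], [0, 1, 6], [0, 0, 1]].

[[1, 24, 54], [0, 1, 6], [0, 0, 1]]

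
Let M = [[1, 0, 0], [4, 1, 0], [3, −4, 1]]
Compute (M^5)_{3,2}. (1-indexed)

M = I + N where N = [[0, 0, 0], [4, 0, 0], [3, −4, 0]] is strictly lower-triangular, so N^3 = 0.
(I + N)^5 = I + 5·N + 10·N^2 = [[1, 0, 0], [20, 1, 0], [−145, −20, 1]].

−20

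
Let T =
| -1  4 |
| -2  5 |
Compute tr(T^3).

tr T = 4 and det T = 3, so the characteristic polynomial is λ² − (4)λ + (3) with roots 3 and 1.
Eigenvectors give P = [[1, -2], [1, -1]] with P⁻¹ = [[-1, 2], [-1, 1]], and T = P·diag(3, 1)·P⁻¹.
Then T^3 = P·diag(27, 1)·P⁻¹ = [[27, -2], [27, -1]] · [[-1, 2], [-1, 1]] = [[-25, 52], [-26, 53]].

28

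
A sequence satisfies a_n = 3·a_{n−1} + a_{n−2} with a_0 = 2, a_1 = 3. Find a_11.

With companion matrix M = [[3, 1], [1, 0]], [a_n, a_{n−1}]ᵀ = M·[a_{n−1}, a_{n−2}]ᵀ, so [a_11, a_10]ᵀ = M¹⁰·[a_1, a_0]ᵀ.
M¹⁰ = [[141481, 42837], [42837, 12970]], giving [a_11, a_10]ᵀ = [[510117], [154451]].

510117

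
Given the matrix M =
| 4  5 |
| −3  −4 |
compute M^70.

[[1, 0], [0, 1]]

M² = I (check: tr M = 0 and det M = −1), so M^70 = I since 70 is even.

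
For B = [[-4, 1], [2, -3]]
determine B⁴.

[[422, -203], [-406, 219]]

B² = [[18, -7], [-14, 11]]
B³ = [[-86, 39], [78, -47]]
B⁴ = [[422, -203], [-406, 219]]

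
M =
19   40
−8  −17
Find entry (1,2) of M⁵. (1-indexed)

2440

tr M = 2 and det M = −3, so the characteristic polynomial is λ² − (2)λ + (−3) with roots 3 and −1.
Eigenvectors give P = [[5, −2], [−2, 1]] with P⁻¹ = [[1, 2], [2, 5]], and M = P·diag(3, −1)·P⁻¹.
Then M⁵ = P·diag(243, −1)·P⁻¹ = [[1215, 2], [−486, −1]] · [[1, 2], [2, 5]] = [[1219, 2440], [−488, −977]].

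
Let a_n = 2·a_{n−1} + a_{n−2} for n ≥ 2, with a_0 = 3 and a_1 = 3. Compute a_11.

With companion matrix C = [[2, 1], [1, 0]], [a_n, a_{n−1}]ᵀ = C·[a_{n−1}, a_{n−2}]ᵀ, so [a_11, a_10]ᵀ = C¹⁰·[a_1, a_0]ᵀ.
C¹⁰ = [[5741, 2378], [2378, 985]], giving [a_11, a_10]ᵀ = [[24357], [10089]].

24357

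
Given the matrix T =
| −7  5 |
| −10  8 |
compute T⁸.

[[−6049, 6305], [−12610, 12866]]

tr T = 1 and det T = −6, so the characteristic polynomial is λ² − (1)λ + (−6) with roots 3 and −2.
Eigenvectors give P = [[1, 1], [2, 1]] with P⁻¹ = [[−1, 1], [2, −1]], and T = P·diag(3, −2)·P⁻¹.
Then T⁸ = P·diag(6561, 256)·P⁻¹ = [[6561, 256], [13122, 256]] · [[−1, 1], [2, −1]] = [[−6049, 6305], [−12610, 12866]].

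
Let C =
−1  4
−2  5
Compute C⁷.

tr C = 4 and det C = 3, so the characteristic polynomial is λ² − (4)λ + (3) with roots 3 and 1.
Eigenvectors give P = [[−1, 2], [−1, 1]] with P⁻¹ = [[1, −2], [1, −1]], and C = P·diag(3, 1)·P⁻¹.
Then C⁷ = P·diag(2187, 1)·P⁻¹ = [[−2187, 2], [−2187, 1]] · [[1, −2], [1, −1]] = [[−2185, 4372], [−2186, 4373]].

[[−2185, 4372], [−2186, 4373]]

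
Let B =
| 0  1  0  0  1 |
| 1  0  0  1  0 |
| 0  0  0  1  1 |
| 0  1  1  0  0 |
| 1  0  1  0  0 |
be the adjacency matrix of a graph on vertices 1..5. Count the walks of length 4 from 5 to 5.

6

The number of length-4 walks from vertex 5 to vertex 5 is entry (5,5) of B^4, where B is the adjacency matrix.
B^2 = [[2, 0, 1, 1, 0], [0, 2, 1, 0, 1], [1, 1, 2, 0, 0], [1, 0, 0, 2, 1], [0, 1, 0, 1, 2]]
B^3 = [[0, 3, 1, 1, 3], [3, 0, 1, 3, 1], [1, 1, 0, 3, 3], [1, 3, 3, 0, 1], [3, 1, 3, 1, 0]]
B^4 = [[6, 1, 4, 4, 1], [1, 6, 4, 1, 4], [4, 4, 6, 1, 1], [4, 1, 1, 6, 4], [1, 4, 1, 4, 6]]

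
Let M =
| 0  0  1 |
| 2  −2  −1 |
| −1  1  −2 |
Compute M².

[[−1, 1, −2], [−3, 3, 6], [4, −4, 2]]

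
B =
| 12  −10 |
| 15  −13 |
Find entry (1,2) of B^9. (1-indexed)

−40390

tr B = −1 and det B = −6, so the characteristic polynomial is λ² − (−1)λ + (−6) with roots 2 and −3.
Eigenvectors give P = [[1, 2], [1, 3]] with P⁻¹ = [[3, −2], [−1, 1]], and B = P·diag(2, −3)·P⁻¹.
Then B^9 = P·diag(512, −19683)·P⁻¹ = [[512, −39366], [512, −59049]] · [[3, −2], [−1, 1]] = [[40902, −40390], [60585, −60073]].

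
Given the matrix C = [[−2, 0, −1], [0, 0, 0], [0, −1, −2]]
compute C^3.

[[−8, −4, −12], [0, 0, 0], [0, −4, −8]]

C^2 = [[4, 1, 4], [0, 0, 0], [0, 2, 4]]
C^3 = [[−8, −4, −12], [0, 0, 0], [0, −4, −8]]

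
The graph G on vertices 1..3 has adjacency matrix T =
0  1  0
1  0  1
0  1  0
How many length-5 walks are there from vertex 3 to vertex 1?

The number of length-5 walks from vertex 3 to vertex 1 is entry (3,1) of T⁵, where T is the adjacency matrix.
T² = [[1, 0, 1], [0, 2, 0], [1, 0, 1]]
T³ = [[0, 2, 0], [2, 0, 2], [0, 2, 0]]
T⁴ = [[2, 0, 2], [0, 4, 0], [2, 0, 2]]
T⁵ = [[0, 4, 0], [4, 0, 4], [0, 4, 0]]

0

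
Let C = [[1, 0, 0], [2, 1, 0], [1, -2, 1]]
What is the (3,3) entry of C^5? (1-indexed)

1

C = I + N where N = [[0, 0, 0], [2, 0, 0], [1, -2, 0]] is strictly lower-triangular, so N^3 = 0.
(I + N)^5 = I + 5·N + 10·N^2 = [[1, 0, 0], [10, 1, 0], [-35, -10, 1]].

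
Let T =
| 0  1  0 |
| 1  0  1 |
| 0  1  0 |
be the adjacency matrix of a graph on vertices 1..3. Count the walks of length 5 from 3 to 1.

The number of length-5 walks from vertex 3 to vertex 1 is entry (3,1) of T⁵, where T is the adjacency matrix.
T² = [[1, 0, 1], [0, 2, 0], [1, 0, 1]]
T³ = [[0, 2, 0], [2, 0, 2], [0, 2, 0]]
T⁴ = [[2, 0, 2], [0, 4, 0], [2, 0, 2]]
T⁵ = [[0, 4, 0], [4, 0, 4], [0, 4, 0]]

0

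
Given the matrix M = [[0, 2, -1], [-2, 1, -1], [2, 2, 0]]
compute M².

[[-6, 0, -2], [-4, -5, 1], [-4, 6, -4]]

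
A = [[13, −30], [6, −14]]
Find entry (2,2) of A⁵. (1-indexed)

−164

tr A = −1 and det A = −2, so the characteristic polynomial is λ² − (−1)λ + (−2) with roots 1 and −2.
Eigenvectors give P = [[5, 2], [2, 1]] with P⁻¹ = [[1, −2], [−2, 5]], and A = P·diag(1, −2)·P⁻¹.
Then A⁵ = P·diag(1, −32)·P⁻¹ = [[5, −64], [2, −32]] · [[1, −2], [−2, 5]] = [[133, −330], [66, −164]].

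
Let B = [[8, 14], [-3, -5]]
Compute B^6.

[[442, 882], [-189, -377]]

tr B = 3 and det B = 2, so the characteristic polynomial is λ² − (3)λ + (2) with roots 2 and 1.
Eigenvectors give P = [[-7, -2], [3, 1]] with P⁻¹ = [[-1, -2], [3, 7]], and B = P·diag(2, 1)·P⁻¹.
Then B^6 = P·diag(64, 1)·P⁻¹ = [[-448, -2], [192, 1]] · [[-1, -2], [3, 7]] = [[442, 882], [-189, -377]].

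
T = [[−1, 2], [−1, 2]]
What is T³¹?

[[−1, 2], [−1, 2]]

T² = T (a projection; rank 1, trace 1), so T³¹ = T.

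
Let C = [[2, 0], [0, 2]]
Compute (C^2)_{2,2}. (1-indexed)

4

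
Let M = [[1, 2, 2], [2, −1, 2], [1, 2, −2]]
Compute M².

[[7, 4, 2], [2, 9, −2], [3, −4, 10]]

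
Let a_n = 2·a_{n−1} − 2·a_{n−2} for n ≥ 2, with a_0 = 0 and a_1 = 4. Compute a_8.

0

With companion matrix M = [[2, −2], [1, 0]], [a_n, a_{n−1}]ᵀ = M·[a_{n−1}, a_{n−2}]ᵀ, so [a_8, a_7]ᵀ = M⁷·[a_1, a_0]ᵀ.
M⁷ = [[0, 16], [−8, 16]], giving [a_8, a_7]ᵀ = [[0], [−32]].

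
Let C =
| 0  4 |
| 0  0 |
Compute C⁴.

C is strictly triangular, hence nilpotent: C² = 0, so C⁴ = 0.

[[0, 0], [0, 0]]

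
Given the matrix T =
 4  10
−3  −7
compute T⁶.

[[−314, −630], [189, 379]]

tr T = −3 and det T = 2, so the characteristic polynomial is λ² − (−3)λ + (2) with roots −1 and −2.
Eigenvectors give P = [[2, −5], [−1, 3]] with P⁻¹ = [[3, 5], [1, 2]], and T = P·diag(−1, −2)·P⁻¹.
Then T⁶ = P·diag(1, 64)·P⁻¹ = [[2, −320], [−1, 192]] · [[3, 5], [1, 2]] = [[−314, −630], [189, 379]].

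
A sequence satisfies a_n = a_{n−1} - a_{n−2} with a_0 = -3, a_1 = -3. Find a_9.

With companion matrix M = [[1, -1], [1, 0]], [a_n, a_{n−1}]ᵀ = M·[a_{n−1}, a_{n−2}]ᵀ, so [a_9, a_8]ᵀ = M⁸·[a_1, a_0]ᵀ.
M⁸ = [[0, -1], [1, -1]], giving [a_9, a_8]ᵀ = [[3], [0]].

3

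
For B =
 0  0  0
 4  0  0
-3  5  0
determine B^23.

B is strictly triangular, hence nilpotent: B^3 = 0, so B^23 = 0.

[[0, 0, 0], [0, 0, 0], [0, 0, 0]]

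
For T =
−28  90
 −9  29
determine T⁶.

tr T = 1 and det T = −2, so the characteristic polynomial is λ² − (1)λ + (−2) with roots −1 and 2.
Eigenvectors give P = [[−10, −3], [−3, −1]] with P⁻¹ = [[−1, 3], [3, −10]], and T = P·diag(−1, 2)·P⁻¹.
Then T⁶ = P·diag(1, 64)·P⁻¹ = [[−10, −192], [−3, −64]] · [[−1, 3], [3, −10]] = [[−566, 1890], [−189, 631]].

[[−566, 1890], [−189, 631]]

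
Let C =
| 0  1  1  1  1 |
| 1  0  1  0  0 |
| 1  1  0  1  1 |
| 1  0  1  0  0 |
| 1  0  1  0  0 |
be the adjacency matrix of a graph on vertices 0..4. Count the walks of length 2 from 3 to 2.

The number of length-2 walks from vertex 3 to vertex 2 is entry (3,2) of C², where C is the adjacency matrix.
C² = [[4, 1, 3, 1, 1], [1, 2, 1, 2, 2], [3, 1, 4, 1, 1], [1, 2, 1, 2, 2], [1, 2, 1, 2, 2]]

1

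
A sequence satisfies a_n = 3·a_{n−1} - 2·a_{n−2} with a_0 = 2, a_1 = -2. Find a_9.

With companion matrix M = [[3, -2], [1, 0]], [a_n, a_{n−1}]ᵀ = M·[a_{n−1}, a_{n−2}]ᵀ, so [a_9, a_8]ᵀ = M⁸·[a_1, a_0]ᵀ.
M⁸ = [[511, -510], [255, -254]], giving [a_9, a_8]ᵀ = [[-2042], [-1018]].

-2042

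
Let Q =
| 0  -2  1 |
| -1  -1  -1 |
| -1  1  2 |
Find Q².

[[1, 3, 4], [2, 2, -2], [-3, 3, 2]]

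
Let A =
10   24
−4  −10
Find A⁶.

tr A = 0 and det A = −4, so the characteristic polynomial is λ² − (0)λ + (−4) with roots −2 and 2.
Eigenvectors give P = [[−2, −3], [1, 1]] with P⁻¹ = [[1, 3], [−1, −2]], and A = P·diag(−2, 2)·P⁻¹.
Then A⁶ = P·diag(64, 64)·P⁻¹ = [[−128, −192], [64, 64]] · [[1, 3], [−1, −2]] = [[64, 0], [0, 64]].

[[64, 0], [0, 64]]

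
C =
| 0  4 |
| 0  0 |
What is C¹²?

C is strictly triangular, hence nilpotent: C² = 0, so C¹² = 0.

[[0, 0], [0, 0]]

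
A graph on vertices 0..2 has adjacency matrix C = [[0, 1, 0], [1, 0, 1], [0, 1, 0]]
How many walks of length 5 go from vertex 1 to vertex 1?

0

The number of length-5 walks from vertex 1 to vertex 1 is entry (1,1) of C^5, where C is the adjacency matrix.
C^2 = [[1, 0, 1], [0, 2, 0], [1, 0, 1]]
C^3 = [[0, 2, 0], [2, 0, 2], [0, 2, 0]]
C^4 = [[2, 0, 2], [0, 4, 0], [2, 0, 2]]
C^5 = [[0, 4, 0], [4, 0, 4], [0, 4, 0]]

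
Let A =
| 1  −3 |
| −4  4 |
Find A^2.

[[13, −15], [−20, 28]]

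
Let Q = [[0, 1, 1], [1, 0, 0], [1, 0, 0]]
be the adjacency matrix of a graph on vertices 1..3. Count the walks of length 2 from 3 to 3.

The number of length-2 walks from vertex 3 to vertex 3 is entry (3,3) of Q^2, where Q is the adjacency matrix.
Q^2 = [[2, 0, 0], [0, 1, 1], [0, 1, 1]]

1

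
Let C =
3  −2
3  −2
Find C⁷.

[[3, −2], [3, −2]]

C² = C (a projection; rank 1, trace 1), so C⁷ = C.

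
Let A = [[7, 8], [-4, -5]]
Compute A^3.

tr A = 2 and det A = -3, so the characteristic polynomial is λ² − (2)λ + (-3) with roots -1 and 3.
Eigenvectors give P = [[-1, -2], [1, 1]] with P⁻¹ = [[1, 2], [-1, -1]], and A = P·diag(-1, 3)·P⁻¹.
Then A^3 = P·diag(-1, 27)·P⁻¹ = [[1, -54], [-1, 27]] · [[1, 2], [-1, -1]] = [[55, 56], [-28, -29]].

[[55, 56], [-28, -29]]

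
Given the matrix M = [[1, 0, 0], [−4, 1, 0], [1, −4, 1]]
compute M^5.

[[1, 0, 0], [−20, 1, 0], [165, −20, 1]]

M = I + N where N = [[0, 0, 0], [−4, 0, 0], [1, −4, 0]] is strictly lower-triangular, so N^3 = 0.
(I + N)^5 = I + 5·N + 10·N^2 = [[1, 0, 0], [−20, 1, 0], [165, −20, 1]].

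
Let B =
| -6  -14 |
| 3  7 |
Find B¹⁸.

B² = B (a projection; rank 1, trace 1), so B¹⁸ = B.

[[-6, -14], [3, 7]]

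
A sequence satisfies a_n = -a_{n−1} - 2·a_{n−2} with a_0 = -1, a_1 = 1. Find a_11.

45

With companion matrix A = [[-1, -2], [1, 0]], [a_n, a_{n−1}]ᵀ = A·[a_{n−1}, a_{n−2}]ᵀ, so [a_11, a_10]ᵀ = A¹⁰·[a_1, a_0]ᵀ.
A¹⁰ = [[23, -22], [11, 34]], giving [a_11, a_10]ᵀ = [[45], [-23]].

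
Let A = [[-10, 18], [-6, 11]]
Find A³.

[[-28, 54], [-18, 35]]

tr A = 1 and det A = -2, so the characteristic polynomial is λ² − (1)λ + (-2) with roots -1 and 2.
Eigenvectors give P = [[2, 3], [1, 2]] with P⁻¹ = [[2, -3], [-1, 2]], and A = P·diag(-1, 2)·P⁻¹.
Then A³ = P·diag(-1, 8)·P⁻¹ = [[-2, 24], [-1, 16]] · [[2, -3], [-1, 2]] = [[-28, 54], [-18, 35]].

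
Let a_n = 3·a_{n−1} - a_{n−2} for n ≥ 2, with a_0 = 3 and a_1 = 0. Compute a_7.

-432

With companion matrix M = [[3, -1], [1, 0]], [a_n, a_{n−1}]ᵀ = M·[a_{n−1}, a_{n−2}]ᵀ, so [a_7, a_6]ᵀ = M⁶·[a_1, a_0]ᵀ.
M⁶ = [[377, -144], [144, -55]], giving [a_7, a_6]ᵀ = [[-432], [-165]].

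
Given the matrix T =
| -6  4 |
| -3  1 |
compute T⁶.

[[2724, -2660], [1995, -1931]]

tr T = -5 and det T = 6, so the characteristic polynomial is λ² − (-5)λ + (6) with roots -2 and -3.
Eigenvectors give P = [[1, 4], [1, 3]] with P⁻¹ = [[-3, 4], [1, -1]], and T = P·diag(-2, -3)·P⁻¹.
Then T⁶ = P·diag(64, 729)·P⁻¹ = [[64, 2916], [64, 2187]] · [[-3, 4], [1, -1]] = [[2724, -2660], [1995, -1931]].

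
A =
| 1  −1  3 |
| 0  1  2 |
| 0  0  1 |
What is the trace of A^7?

A = I + N where N = [[0, −1, 3], [0, 0, 2], [0, 0, 0]] is strictly upper-triangular, so N^3 = 0.
(I + N)^7 = I + 7·N + 21·N^2 = [[1, −7, −21], [0, 1, 14], [0, 0, 1]].

3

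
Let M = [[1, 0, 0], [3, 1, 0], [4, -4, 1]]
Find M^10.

[[1, 0, 0], [30, 1, 0], [-500, -40, 1]]

M = I + N where N = [[0, 0, 0], [3, 0, 0], [4, -4, 0]] is strictly lower-triangular, so N^3 = 0.
(I + N)^10 = I + 10·N + 45·N^2 = [[1, 0, 0], [30, 1, 0], [-500, -40, 1]].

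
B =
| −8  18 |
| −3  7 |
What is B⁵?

tr B = −1 and det B = −2, so the characteristic polynomial is λ² − (−1)λ + (−2) with roots 1 and −2.
Eigenvectors give P = [[2, 3], [1, 1]] with P⁻¹ = [[−1, 3], [1, −2]], and B = P·diag(1, −2)·P⁻¹.
Then B⁵ = P·diag(1, −32)·P⁻¹ = [[2, −96], [1, −32]] · [[−1, 3], [1, −2]] = [[−98, 198], [−33, 67]].

[[−98, 198], [−33, 67]]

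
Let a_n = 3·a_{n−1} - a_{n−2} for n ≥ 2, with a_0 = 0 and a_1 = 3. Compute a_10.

With companion matrix A = [[3, -1], [1, 0]], [a_n, a_{n−1}]ᵀ = A·[a_{n−1}, a_{n−2}]ᵀ, so [a_10, a_9]ᵀ = A^9·[a_1, a_0]ᵀ.
A^9 = [[6765, -2584], [2584, -987]], giving [a_10, a_9]ᵀ = [[20295], [7752]].

20295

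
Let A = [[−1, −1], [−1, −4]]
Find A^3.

A^2 = [[2, 5], [5, 17]]
A^3 = [[−7, −22], [−22, −73]]

[[−7, −22], [−22, −73]]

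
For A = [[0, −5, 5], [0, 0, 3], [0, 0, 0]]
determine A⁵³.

[[0, 0, 0], [0, 0, 0], [0, 0, 0]]

A is strictly triangular, hence nilpotent: A³ = 0, so A⁵³ = 0.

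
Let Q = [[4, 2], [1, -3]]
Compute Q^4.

[[326, 58], [29, 123]]

Q^2 = [[18, 2], [1, 11]]
Q^3 = [[74, 30], [15, -31]]
Q^4 = [[326, 58], [29, 123]]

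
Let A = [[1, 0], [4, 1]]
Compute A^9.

A = I + N where N = [[0, 0], [4, 0]] is strictly lower-triangular, so N^2 = 0.
(I + N)^9 = I + 9·N = [[1, 0], [36, 1]].

[[1, 0], [36, 1]]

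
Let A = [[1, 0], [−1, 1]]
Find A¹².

[[1, 0], [−12, 1]]

A = I + N where N = [[0, 0], [−1, 0]] is strictly lower-triangular, so N² = 0.
(I + N)¹² = I + 12·N = [[1, 0], [−12, 1]].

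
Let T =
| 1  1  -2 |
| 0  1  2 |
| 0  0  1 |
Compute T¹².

[[1, 12, 108], [0, 1, 24], [0, 0, 1]]

T = I + N where N = [[0, 1, -2], [0, 0, 2], [0, 0, 0]] is strictly upper-triangular, so N³ = 0.
(I + N)¹² = I + 12·N + 66·N² = [[1, 12, 108], [0, 1, 24], [0, 0, 1]].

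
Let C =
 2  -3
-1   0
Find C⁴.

[[61, -60], [-20, 21]]

C² = [[7, -6], [-2, 3]]
C³ = [[20, -21], [-7, 6]]
C⁴ = [[61, -60], [-20, 21]]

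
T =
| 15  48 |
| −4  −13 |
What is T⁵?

tr T = 2 and det T = −3, so the characteristic polynomial is λ² − (2)λ + (−3) with roots 3 and −1.
Eigenvectors give P = [[−4, 3], [1, −1]] with P⁻¹ = [[−1, −3], [−1, −4]], and T = P·diag(3, −1)·P⁻¹.
Then T⁵ = P·diag(243, −1)·P⁻¹ = [[−972, −3], [243, 1]] · [[−1, −3], [−1, −4]] = [[975, 2928], [−244, −733]].

[[975, 2928], [−244, −733]]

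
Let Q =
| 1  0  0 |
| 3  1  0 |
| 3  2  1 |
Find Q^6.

[[1, 0, 0], [18, 1, 0], [108, 12, 1]]

Q = I + N where N = [[0, 0, 0], [3, 0, 0], [3, 2, 0]] is strictly lower-triangular, so N^3 = 0.
(I + N)^6 = I + 6·N + 15·N^2 = [[1, 0, 0], [18, 1, 0], [108, 12, 1]].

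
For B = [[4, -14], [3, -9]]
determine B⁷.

[[12226, -28826], [6177, -14541]]

tr B = -5 and det B = 6, so the characteristic polynomial is λ² − (-5)λ + (6) with roots -2 and -3.
Eigenvectors give P = [[7, 2], [3, 1]] with P⁻¹ = [[1, -2], [-3, 7]], and B = P·diag(-2, -3)·P⁻¹.
Then B⁷ = P·diag(-128, -2187)·P⁻¹ = [[-896, -4374], [-384, -2187]] · [[1, -2], [-3, 7]] = [[12226, -28826], [6177, -14541]].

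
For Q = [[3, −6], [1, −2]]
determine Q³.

[[3, −6], [1, −2]]

Q² = Q (a projection; rank 1, trace 1), so Q³ = Q.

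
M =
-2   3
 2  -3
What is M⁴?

[[250, -375], [-250, 375]]

M² = [[10, -15], [-10, 15]]
M³ = [[-50, 75], [50, -75]]
M⁴ = [[250, -375], [-250, 375]]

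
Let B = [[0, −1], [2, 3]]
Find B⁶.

[[−62, −63], [126, 127]]

tr B = 3 and det B = 2, so the characteristic polynomial is λ² − (3)λ + (2) with roots 1 and 2.
Eigenvectors give P = [[−1, −1], [1, 2]] with P⁻¹ = [[−2, −1], [1, 1]], and B = P·diag(1, 2)·P⁻¹.
Then B⁶ = P·diag(1, 64)·P⁻¹ = [[−1, −64], [1, 128]] · [[−2, −1], [1, 1]] = [[−62, −63], [126, 127]].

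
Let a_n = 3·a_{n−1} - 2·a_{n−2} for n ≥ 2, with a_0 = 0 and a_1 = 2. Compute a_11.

4094

With companion matrix C = [[3, -2], [1, 0]], [a_n, a_{n−1}]ᵀ = C·[a_{n−1}, a_{n−2}]ᵀ, so [a_11, a_10]ᵀ = C¹⁰·[a_1, a_0]ᵀ.
C¹⁰ = [[2047, -2046], [1023, -1022]], giving [a_11, a_10]ᵀ = [[4094], [2046]].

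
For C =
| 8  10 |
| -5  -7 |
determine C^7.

tr C = 1 and det C = -6, so the characteristic polynomial is λ² − (1)λ + (-6) with roots -2 and 3.
Eigenvectors give P = [[-1, -2], [1, 1]] with P⁻¹ = [[1, 2], [-1, -1]], and C = P·diag(-2, 3)·P⁻¹.
Then C^7 = P·diag(-128, 2187)·P⁻¹ = [[128, -4374], [-128, 2187]] · [[1, 2], [-1, -1]] = [[4502, 4630], [-2315, -2443]].

[[4502, 4630], [-2315, -2443]]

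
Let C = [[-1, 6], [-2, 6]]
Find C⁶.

tr C = 5 and det C = 6, so the characteristic polynomial is λ² − (5)λ + (6) with roots 2 and 3.
Eigenvectors give P = [[2, -3], [1, -2]] with P⁻¹ = [[2, -3], [1, -2]], and C = P·diag(2, 3)·P⁻¹.
Then C⁶ = P·diag(64, 729)·P⁻¹ = [[128, -2187], [64, -1458]] · [[2, -3], [1, -2]] = [[-1931, 3990], [-1330, 2724]].

[[-1931, 3990], [-1330, 2724]]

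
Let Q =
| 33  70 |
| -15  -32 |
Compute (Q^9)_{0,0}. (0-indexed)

tr Q = 1 and det Q = -6, so the characteristic polynomial is λ² − (1)λ + (-6) with roots 3 and -2.
Eigenvectors give P = [[-7, 2], [3, -1]] with P⁻¹ = [[-1, -2], [-3, -7]], and Q = P·diag(3, -2)·P⁻¹.
Then Q^9 = P·diag(19683, -512)·P⁻¹ = [[-137781, -1024], [59049, 512]] · [[-1, -2], [-3, -7]] = [[140853, 282730], [-60585, -121682]].

140853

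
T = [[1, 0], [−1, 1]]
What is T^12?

T = I + N where N = [[0, 0], [−1, 0]] is strictly lower-triangular, so N^2 = 0.
(I + N)^12 = I + 12·N = [[1, 0], [−12, 1]].

[[1, 0], [−12, 1]]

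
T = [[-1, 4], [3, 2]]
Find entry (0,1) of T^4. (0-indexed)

T^2 = [[13, 4], [3, 16]]
T^3 = [[-1, 60], [45, 44]]
T^4 = [[181, 116], [87, 268]]

116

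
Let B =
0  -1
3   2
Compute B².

[[-3, -2], [6, 1]]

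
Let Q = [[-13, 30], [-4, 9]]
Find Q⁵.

tr Q = -4 and det Q = 3, so the characteristic polynomial is λ² − (-4)λ + (3) with roots -1 and -3.
Eigenvectors give P = [[-5, 3], [-2, 1]] with P⁻¹ = [[1, -3], [2, -5]], and Q = P·diag(-1, -3)·P⁻¹.
Then Q⁵ = P·diag(-1, -243)·P⁻¹ = [[5, -729], [2, -243]] · [[1, -3], [2, -5]] = [[-1453, 3630], [-484, 1209]].

[[-1453, 3630], [-484, 1209]]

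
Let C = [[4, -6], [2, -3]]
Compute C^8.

[[4, -6], [2, -3]]

C² = C (a projection; rank 1, trace 1), so C^8 = C.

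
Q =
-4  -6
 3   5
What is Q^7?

[[-130, -258], [129, 257]]

tr Q = 1 and det Q = -2, so the characteristic polynomial is λ² − (1)λ + (-2) with roots -1 and 2.
Eigenvectors give P = [[2, 1], [-1, -1]] with P⁻¹ = [[1, 1], [-1, -2]], and Q = P·diag(-1, 2)·P⁻¹.
Then Q^7 = P·diag(-1, 128)·P⁻¹ = [[-2, 128], [1, -128]] · [[1, 1], [-1, -2]] = [[-130, -258], [129, 257]].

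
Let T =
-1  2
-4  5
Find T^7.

[[-2185, 2186], [-4372, 4373]]

tr T = 4 and det T = 3, so the characteristic polynomial is λ² − (4)λ + (3) with roots 1 and 3.
Eigenvectors give P = [[1, -1], [1, -2]] with P⁻¹ = [[2, -1], [1, -1]], and T = P·diag(1, 3)·P⁻¹.
Then T^7 = P·diag(1, 2187)·P⁻¹ = [[1, -2187], [1, -4374]] · [[2, -1], [1, -1]] = [[-2185, 2186], [-4372, 4373]].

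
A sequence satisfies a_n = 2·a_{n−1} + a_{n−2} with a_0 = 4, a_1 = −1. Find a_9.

With companion matrix A = [[2, 1], [1, 0]], [a_n, a_{n−1}]ᵀ = A·[a_{n−1}, a_{n−2}]ᵀ, so [a_9, a_8]ᵀ = A^8·[a_1, a_0]ᵀ.
A^8 = [[985, 408], [408, 169]], giving [a_9, a_8]ᵀ = [[647], [268]].

647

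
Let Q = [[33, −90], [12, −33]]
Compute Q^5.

tr Q = 0 and det Q = −9, so the characteristic polynomial is λ² − (0)λ + (−9) with roots −3 and 3.
Eigenvectors give P = [[−5, −3], [−2, −1]] with P⁻¹ = [[1, −3], [−2, 5]], and Q = P·diag(−3, 3)·P⁻¹.
Then Q^5 = P·diag(−243, 243)·P⁻¹ = [[1215, −729], [486, −243]] · [[1, −3], [−2, 5]] = [[2673, −7290], [972, −2673]].

[[2673, −7290], [972, −2673]]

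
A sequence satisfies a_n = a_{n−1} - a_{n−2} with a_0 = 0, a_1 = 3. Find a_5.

-3

With companion matrix B = [[1, -1], [1, 0]], [a_n, a_{n−1}]ᵀ = B·[a_{n−1}, a_{n−2}]ᵀ, so [a_5, a_4]ᵀ = B⁴·[a_1, a_0]ᵀ.
B⁴ = [[-1, 1], [-1, 0]], giving [a_5, a_4]ᵀ = [[-3], [-3]].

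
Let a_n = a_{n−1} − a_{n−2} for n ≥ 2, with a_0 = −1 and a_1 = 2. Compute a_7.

2

With companion matrix M = [[1, −1], [1, 0]], [a_n, a_{n−1}]ᵀ = M·[a_{n−1}, a_{n−2}]ᵀ, so [a_7, a_6]ᵀ = M⁶·[a_1, a_0]ᵀ.
M⁶ = [[1, 0], [0, 1]], giving [a_7, a_6]ᵀ = [[2], [−1]].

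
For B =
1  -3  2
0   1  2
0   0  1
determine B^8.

[[1, -24, -152], [0, 1, 16], [0, 0, 1]]

B = I + N where N = [[0, -3, 2], [0, 0, 2], [0, 0, 0]] is strictly upper-triangular, so N^3 = 0.
(I + N)^8 = I + 8·N + 28·N^2 = [[1, -24, -152], [0, 1, 16], [0, 0, 1]].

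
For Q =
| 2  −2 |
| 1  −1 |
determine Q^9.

[[2, −2], [1, −1]]

Q² = Q (a projection; rank 1, trace 1), so Q^9 = Q.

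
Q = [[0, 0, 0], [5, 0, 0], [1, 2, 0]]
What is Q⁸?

[[0, 0, 0], [0, 0, 0], [0, 0, 0]]

Q is strictly triangular, hence nilpotent: Q³ = 0, so Q⁸ = 0.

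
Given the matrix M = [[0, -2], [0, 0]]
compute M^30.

M is strictly triangular, hence nilpotent: M^2 = 0, so M^30 = 0.

[[0, 0], [0, 0]]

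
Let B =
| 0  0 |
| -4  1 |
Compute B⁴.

[[0, 0], [-4, 1]]

B² = [[0, 0], [-4, 1]]
B³ = [[0, 0], [-4, 1]]
B⁴ = [[0, 0], [-4, 1]]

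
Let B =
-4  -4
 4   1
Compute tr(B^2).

-15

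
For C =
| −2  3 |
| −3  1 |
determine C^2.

[[−5, −3], [3, −8]]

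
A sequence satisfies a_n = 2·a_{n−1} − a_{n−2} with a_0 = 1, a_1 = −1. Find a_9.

With companion matrix T = [[2, −1], [1, 0]], [a_n, a_{n−1}]ᵀ = T·[a_{n−1}, a_{n−2}]ᵀ, so [a_9, a_8]ᵀ = T^8·[a_1, a_0]ᵀ.
T^8 = [[9, −8], [8, −7]], giving [a_9, a_8]ᵀ = [[−17], [−15]].

−17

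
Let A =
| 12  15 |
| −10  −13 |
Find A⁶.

tr A = −1 and det A = −6, so the characteristic polynomial is λ² − (−1)λ + (−6) with roots 2 and −3.
Eigenvectors give P = [[3, −1], [−2, 1]] with P⁻¹ = [[1, 1], [2, 3]], and A = P·diag(2, −3)·P⁻¹.
Then A⁶ = P·diag(64, 729)·P⁻¹ = [[192, −729], [−128, 729]] · [[1, 1], [2, 3]] = [[−1266, −1995], [1330, 2059]].

[[−1266, −1995], [1330, 2059]]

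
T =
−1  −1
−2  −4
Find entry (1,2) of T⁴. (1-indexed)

105

T² = [[3, 5], [10, 18]]
T³ = [[−13, −23], [−46, −82]]
T⁴ = [[59, 105], [210, 374]]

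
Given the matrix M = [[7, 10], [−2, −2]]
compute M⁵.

[[1087, 2110], [−422, −812]]

tr M = 5 and det M = 6, so the characteristic polynomial is λ² − (5)λ + (6) with roots 3 and 2.
Eigenvectors give P = [[5, −2], [−2, 1]] with P⁻¹ = [[1, 2], [2, 5]], and M = P·diag(3, 2)·P⁻¹.
Then M⁵ = P·diag(243, 32)·P⁻¹ = [[1215, −64], [−486, 32]] · [[1, 2], [2, 5]] = [[1087, 2110], [−422, −812]].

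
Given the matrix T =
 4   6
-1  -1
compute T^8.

tr T = 3 and det T = 2, so the characteristic polynomial is λ² − (3)λ + (2) with roots 2 and 1.
Eigenvectors give P = [[-3, -2], [1, 1]] with P⁻¹ = [[-1, -2], [1, 3]], and T = P·diag(2, 1)·P⁻¹.
Then T^8 = P·diag(256, 1)·P⁻¹ = [[-768, -2], [256, 1]] · [[-1, -2], [1, 3]] = [[766, 1530], [-255, -509]].

[[766, 1530], [-255, -509]]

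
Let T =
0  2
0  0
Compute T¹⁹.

[[0, 0], [0, 0]]

T is strictly triangular, hence nilpotent: T² = 0, so T¹⁹ = 0.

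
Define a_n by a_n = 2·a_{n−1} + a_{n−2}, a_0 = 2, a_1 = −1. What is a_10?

−408

With companion matrix A = [[2, 1], [1, 0]], [a_n, a_{n−1}]ᵀ = A·[a_{n−1}, a_{n−2}]ᵀ, so [a_10, a_9]ᵀ = A⁹·[a_1, a_0]ᵀ.
A⁹ = [[2378, 985], [985, 408]], giving [a_10, a_9]ᵀ = [[−408], [−169]].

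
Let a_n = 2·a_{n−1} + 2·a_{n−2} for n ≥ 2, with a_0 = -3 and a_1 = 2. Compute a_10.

-1312

With companion matrix M = [[2, 2], [1, 0]], [a_n, a_{n−1}]ᵀ = M·[a_{n−1}, a_{n−2}]ᵀ, so [a_10, a_9]ᵀ = M⁹·[a_1, a_0]ᵀ.
M⁹ = [[6688, 4896], [2448, 1792]], giving [a_10, a_9]ᵀ = [[-1312], [-480]].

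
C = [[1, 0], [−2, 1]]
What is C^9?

[[1, 0], [−18, 1]]

C = I + N where N = [[0, 0], [−2, 0]] is strictly lower-triangular, so N^2 = 0.
(I + N)^9 = I + 9·N = [[1, 0], [−18, 1]].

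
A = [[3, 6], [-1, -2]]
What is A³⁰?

A² = A (a projection; rank 1, trace 1), so A³⁰ = A.

[[3, 6], [-1, -2]]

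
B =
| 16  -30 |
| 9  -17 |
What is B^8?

tr B = -1 and det B = -2, so the characteristic polynomial is λ² − (-1)λ + (-2) with roots 1 and -2.
Eigenvectors give P = [[2, -5], [1, -3]] with P⁻¹ = [[3, -5], [1, -2]], and B = P·diag(1, -2)·P⁻¹.
Then B^8 = P·diag(1, 256)·P⁻¹ = [[2, -1280], [1, -768]] · [[3, -5], [1, -2]] = [[-1274, 2550], [-765, 1531]].

[[-1274, 2550], [-765, 1531]]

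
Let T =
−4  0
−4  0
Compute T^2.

[[16, 0], [16, 0]]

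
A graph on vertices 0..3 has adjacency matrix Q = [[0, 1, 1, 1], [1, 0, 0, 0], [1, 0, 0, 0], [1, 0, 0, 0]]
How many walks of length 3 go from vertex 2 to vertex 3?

0

The number of length-3 walks from vertex 2 to vertex 3 is entry (2,3) of Q^3, where Q is the adjacency matrix.
Q^2 = [[3, 0, 0, 0], [0, 1, 1, 1], [0, 1, 1, 1], [0, 1, 1, 1]]
Q^3 = [[0, 3, 3, 3], [3, 0, 0, 0], [3, 0, 0, 0], [3, 0, 0, 0]]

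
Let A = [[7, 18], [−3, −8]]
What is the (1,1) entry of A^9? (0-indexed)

−1538

tr A = −1 and det A = −2, so the characteristic polynomial is λ² − (−1)λ + (−2) with roots 1 and −2.
Eigenvectors give P = [[−3, 2], [1, −1]] with P⁻¹ = [[−1, −2], [−1, −3]], and A = P·diag(1, −2)·P⁻¹.
Then A^9 = P·diag(1, −512)·P⁻¹ = [[−3, −1024], [1, 512]] · [[−1, −2], [−1, −3]] = [[1027, 3078], [−513, −1538]].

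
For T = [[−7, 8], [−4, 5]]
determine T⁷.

[[−4375, 4376], [−2188, 2189]]

tr T = −2 and det T = −3, so the characteristic polynomial is λ² − (−2)λ + (−3) with roots 1 and −3.
Eigenvectors give P = [[−1, 2], [−1, 1]] with P⁻¹ = [[1, −2], [1, −1]], and T = P·diag(1, −3)·P⁻¹.
Then T⁷ = P·diag(1, −2187)·P⁻¹ = [[−1, −4374], [−1, −2187]] · [[1, −2], [1, −1]] = [[−4375, 4376], [−2188, 2189]].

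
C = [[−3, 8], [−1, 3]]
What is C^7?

[[−3, 8], [−1, 3]]

C² = I (check: tr C = 0 and det C = −1), so C^7 = C since 7 is odd.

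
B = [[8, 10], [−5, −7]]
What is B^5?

tr B = 1 and det B = −6, so the characteristic polynomial is λ² − (1)λ + (−6) with roots −2 and 3.
Eigenvectors give P = [[−1, −2], [1, 1]] with P⁻¹ = [[1, 2], [−1, −1]], and B = P·diag(−2, 3)·P⁻¹.
Then B^5 = P·diag(−32, 243)·P⁻¹ = [[32, −486], [−32, 243]] · [[1, 2], [−1, −1]] = [[518, 550], [−275, −307]].

[[518, 550], [−275, −307]]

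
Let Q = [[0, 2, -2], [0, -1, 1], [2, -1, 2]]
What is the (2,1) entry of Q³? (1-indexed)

Q² = [[-4, 0, -2], [2, 0, 1], [4, 3, -1]]
Q³ = [[-4, -6, 4], [2, 3, -2], [-2, 6, -7]]

2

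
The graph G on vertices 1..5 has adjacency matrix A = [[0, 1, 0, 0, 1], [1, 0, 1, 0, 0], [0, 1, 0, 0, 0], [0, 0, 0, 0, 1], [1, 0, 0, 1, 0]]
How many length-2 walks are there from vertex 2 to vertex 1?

The number of length-2 walks from vertex 2 to vertex 1 is entry (2,1) of A^2, where A is the adjacency matrix.
A^2 = [[2, 0, 1, 1, 0], [0, 2, 0, 0, 1], [1, 0, 1, 0, 0], [1, 0, 0, 1, 0], [0, 1, 0, 0, 2]]

0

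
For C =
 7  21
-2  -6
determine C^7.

[[7, 21], [-2, -6]]

C² = C (a projection; rank 1, trace 1), so C^7 = C.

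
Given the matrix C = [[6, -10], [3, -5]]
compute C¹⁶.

C² = C (a projection; rank 1, trace 1), so C¹⁶ = C.

[[6, -10], [3, -5]]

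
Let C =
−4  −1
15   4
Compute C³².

C² = I (check: tr C = 0 and det C = −1), so C³² = I since 32 is even.

[[1, 0], [0, 1]]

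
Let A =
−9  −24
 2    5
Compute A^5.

tr A = −4 and det A = 3, so the characteristic polynomial is λ² − (−4)λ + (3) with roots −1 and −3.
Eigenvectors give P = [[−3, 4], [1, −1]] with P⁻¹ = [[1, 4], [1, 3]], and A = P·diag(−1, −3)·P⁻¹.
Then A^5 = P·diag(−1, −243)·P⁻¹ = [[3, −972], [−1, 243]] · [[1, 4], [1, 3]] = [[−969, −2904], [242, 725]].

[[−969, −2904], [242, 725]]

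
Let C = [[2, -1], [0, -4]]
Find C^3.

[[8, -12], [0, -64]]

C^2 = [[4, 2], [0, 16]]
C^3 = [[8, -12], [0, -64]]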